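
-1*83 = -83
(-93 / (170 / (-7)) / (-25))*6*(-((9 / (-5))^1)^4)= 12813633 / 1328125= 9.65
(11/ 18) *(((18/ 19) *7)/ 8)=77/ 152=0.51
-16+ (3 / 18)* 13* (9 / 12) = -115 / 8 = -14.38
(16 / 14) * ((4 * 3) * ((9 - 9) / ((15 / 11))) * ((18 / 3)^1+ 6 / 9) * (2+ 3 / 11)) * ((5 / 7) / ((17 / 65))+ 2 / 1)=0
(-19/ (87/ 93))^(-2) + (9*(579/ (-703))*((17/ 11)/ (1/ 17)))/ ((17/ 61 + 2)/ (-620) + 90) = -1038796871704313/ 480586201456867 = -2.16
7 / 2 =3.50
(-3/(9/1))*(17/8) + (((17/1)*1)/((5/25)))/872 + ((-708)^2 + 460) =656254193/1308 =501723.39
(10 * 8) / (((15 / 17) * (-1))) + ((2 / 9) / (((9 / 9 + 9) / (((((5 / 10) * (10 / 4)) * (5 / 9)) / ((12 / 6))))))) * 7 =-58717 / 648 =-90.61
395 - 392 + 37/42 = 163/42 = 3.88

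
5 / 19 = 0.26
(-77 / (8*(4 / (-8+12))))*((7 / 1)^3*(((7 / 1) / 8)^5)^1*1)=-1693.30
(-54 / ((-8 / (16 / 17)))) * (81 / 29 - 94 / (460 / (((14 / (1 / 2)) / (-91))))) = 13372668 / 737035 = 18.14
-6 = -6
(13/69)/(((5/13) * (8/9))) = 507/920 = 0.55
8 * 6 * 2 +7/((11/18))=1182/11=107.45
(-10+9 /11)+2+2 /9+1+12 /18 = -524 /99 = -5.29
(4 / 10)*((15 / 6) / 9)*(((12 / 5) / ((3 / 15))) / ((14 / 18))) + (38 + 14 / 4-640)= -8355 / 14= -596.79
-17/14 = -1.21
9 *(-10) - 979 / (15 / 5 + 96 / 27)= -14121 / 59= -239.34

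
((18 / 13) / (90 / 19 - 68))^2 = 0.00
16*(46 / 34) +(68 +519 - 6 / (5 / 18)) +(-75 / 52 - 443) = 630313 / 4420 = 142.60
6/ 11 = 0.55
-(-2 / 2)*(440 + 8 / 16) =881 / 2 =440.50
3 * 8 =24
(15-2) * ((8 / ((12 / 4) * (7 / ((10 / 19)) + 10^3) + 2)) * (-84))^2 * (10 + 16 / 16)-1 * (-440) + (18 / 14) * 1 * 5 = 2936814686525 / 6477208927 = 453.41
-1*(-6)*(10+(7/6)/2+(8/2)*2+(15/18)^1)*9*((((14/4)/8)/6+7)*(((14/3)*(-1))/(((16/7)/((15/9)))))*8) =-38760715/192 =-201878.72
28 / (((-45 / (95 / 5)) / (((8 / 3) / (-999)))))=4256 / 134865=0.03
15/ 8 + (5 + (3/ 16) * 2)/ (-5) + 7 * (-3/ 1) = -101/ 5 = -20.20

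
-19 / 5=-3.80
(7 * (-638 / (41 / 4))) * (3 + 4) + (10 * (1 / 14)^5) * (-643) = -33627039591 / 11025392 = -3049.96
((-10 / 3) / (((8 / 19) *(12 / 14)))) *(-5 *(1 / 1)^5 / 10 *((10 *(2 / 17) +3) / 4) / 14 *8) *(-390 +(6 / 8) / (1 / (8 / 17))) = -310270 / 289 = -1073.60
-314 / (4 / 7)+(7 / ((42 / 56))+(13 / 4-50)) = -7043 / 12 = -586.92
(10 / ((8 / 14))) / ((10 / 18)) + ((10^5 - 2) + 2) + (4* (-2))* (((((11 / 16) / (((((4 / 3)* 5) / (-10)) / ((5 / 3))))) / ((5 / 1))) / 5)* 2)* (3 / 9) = 1500478 / 15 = 100031.87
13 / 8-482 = -3843 / 8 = -480.38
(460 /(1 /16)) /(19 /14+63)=103040 /901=114.36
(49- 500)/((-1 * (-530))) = -451/530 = -0.85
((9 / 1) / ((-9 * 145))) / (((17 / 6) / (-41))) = 246 / 2465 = 0.10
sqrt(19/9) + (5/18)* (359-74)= sqrt(19)/3 + 475/6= 80.62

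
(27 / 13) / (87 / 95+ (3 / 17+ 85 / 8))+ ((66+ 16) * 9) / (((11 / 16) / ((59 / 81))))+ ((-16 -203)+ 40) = 117500401457 / 194835069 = 603.08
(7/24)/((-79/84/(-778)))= 19061/79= 241.28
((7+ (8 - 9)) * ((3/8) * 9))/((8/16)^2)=81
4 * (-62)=-248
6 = 6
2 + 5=7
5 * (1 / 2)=5 / 2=2.50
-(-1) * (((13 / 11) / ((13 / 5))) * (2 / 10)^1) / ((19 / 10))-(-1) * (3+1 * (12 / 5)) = 5693 / 1045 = 5.45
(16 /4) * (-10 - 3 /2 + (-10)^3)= -4046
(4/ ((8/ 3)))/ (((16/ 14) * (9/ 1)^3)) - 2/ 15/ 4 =-613/ 19440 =-0.03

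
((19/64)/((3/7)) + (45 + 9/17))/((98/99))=4978677/106624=46.69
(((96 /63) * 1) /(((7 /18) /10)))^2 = 3686400 /2401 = 1535.36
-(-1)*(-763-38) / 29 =-801 / 29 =-27.62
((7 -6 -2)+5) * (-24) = -96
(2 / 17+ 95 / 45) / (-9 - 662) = -31 / 9333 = -0.00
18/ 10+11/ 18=217/ 90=2.41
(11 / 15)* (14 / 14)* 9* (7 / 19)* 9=2079 / 95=21.88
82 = 82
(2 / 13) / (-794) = -1 / 5161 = -0.00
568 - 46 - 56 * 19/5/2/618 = 806224/1545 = 521.83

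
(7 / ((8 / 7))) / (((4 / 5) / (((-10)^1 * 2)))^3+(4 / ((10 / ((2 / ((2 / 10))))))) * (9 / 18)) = 765625 / 249992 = 3.06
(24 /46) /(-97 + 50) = -12 /1081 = -0.01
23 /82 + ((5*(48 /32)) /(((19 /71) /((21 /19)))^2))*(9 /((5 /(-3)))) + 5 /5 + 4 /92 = -84740092243 /122892703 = -689.55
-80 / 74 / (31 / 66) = -2.30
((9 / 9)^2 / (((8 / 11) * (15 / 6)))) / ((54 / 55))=121 / 216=0.56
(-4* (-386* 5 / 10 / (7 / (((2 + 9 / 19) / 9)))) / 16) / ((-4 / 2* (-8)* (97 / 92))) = 208633 / 1857744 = 0.11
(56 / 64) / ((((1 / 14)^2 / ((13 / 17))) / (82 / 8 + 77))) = 1556191 / 136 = 11442.58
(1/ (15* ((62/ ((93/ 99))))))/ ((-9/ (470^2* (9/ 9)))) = -22090/ 891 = -24.79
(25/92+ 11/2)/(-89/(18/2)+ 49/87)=-138591/223928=-0.62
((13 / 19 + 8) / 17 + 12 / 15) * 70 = 29638 / 323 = 91.76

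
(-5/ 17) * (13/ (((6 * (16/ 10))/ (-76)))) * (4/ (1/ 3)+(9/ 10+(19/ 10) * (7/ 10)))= 351481/ 816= 430.74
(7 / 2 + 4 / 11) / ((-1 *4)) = -85 / 88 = -0.97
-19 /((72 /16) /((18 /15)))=-76 /15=-5.07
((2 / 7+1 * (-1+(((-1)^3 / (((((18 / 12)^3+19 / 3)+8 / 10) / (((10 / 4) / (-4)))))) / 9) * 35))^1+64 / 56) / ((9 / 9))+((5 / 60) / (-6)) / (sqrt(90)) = 17474 / 26481 -sqrt(10) / 2160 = 0.66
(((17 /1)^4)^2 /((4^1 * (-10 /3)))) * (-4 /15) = 6975757441 /50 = 139515148.82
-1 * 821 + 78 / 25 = -20447 / 25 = -817.88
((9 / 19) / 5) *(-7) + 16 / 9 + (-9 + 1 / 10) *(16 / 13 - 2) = 88484 / 11115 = 7.96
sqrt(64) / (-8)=-1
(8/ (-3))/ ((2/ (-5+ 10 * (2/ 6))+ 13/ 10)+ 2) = -80/ 63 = -1.27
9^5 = 59049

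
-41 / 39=-1.05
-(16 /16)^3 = -1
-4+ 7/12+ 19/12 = -11/6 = -1.83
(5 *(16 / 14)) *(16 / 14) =6.53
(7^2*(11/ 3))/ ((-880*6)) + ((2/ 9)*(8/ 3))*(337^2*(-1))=-290736787/ 4320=-67300.18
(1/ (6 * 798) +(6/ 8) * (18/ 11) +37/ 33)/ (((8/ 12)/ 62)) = 3834731/ 17556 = 218.43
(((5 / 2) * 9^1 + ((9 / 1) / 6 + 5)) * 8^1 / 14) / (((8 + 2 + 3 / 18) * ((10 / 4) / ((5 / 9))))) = 464 / 1281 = 0.36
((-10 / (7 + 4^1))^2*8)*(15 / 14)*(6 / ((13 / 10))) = 360000 / 11011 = 32.69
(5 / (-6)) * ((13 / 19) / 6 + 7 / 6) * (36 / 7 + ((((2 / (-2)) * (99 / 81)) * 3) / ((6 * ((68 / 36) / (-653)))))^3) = -10063472.02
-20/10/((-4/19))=19/2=9.50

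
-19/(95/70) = -14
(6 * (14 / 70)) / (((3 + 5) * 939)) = 0.00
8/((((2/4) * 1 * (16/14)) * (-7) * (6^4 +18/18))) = -2/1297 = -0.00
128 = 128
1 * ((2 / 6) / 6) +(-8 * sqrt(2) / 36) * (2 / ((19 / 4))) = 1 / 18 -16 * sqrt(2) / 171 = -0.08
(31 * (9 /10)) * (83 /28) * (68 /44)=393669 /3080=127.81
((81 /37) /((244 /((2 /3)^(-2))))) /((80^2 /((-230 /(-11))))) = 16767 /254228480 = 0.00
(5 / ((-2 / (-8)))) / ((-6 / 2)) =-20 / 3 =-6.67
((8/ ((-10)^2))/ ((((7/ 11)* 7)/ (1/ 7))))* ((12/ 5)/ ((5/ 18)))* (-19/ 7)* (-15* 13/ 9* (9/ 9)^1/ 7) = 0.19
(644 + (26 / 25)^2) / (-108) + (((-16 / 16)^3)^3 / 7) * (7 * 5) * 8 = -258598 / 5625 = -45.97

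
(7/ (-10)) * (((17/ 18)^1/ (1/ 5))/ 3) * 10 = -595/ 54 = -11.02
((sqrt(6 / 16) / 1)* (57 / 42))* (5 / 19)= 5* sqrt(6) / 56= 0.22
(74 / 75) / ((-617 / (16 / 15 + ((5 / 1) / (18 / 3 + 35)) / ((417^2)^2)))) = -0.00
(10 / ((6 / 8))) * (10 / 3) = 400 / 9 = 44.44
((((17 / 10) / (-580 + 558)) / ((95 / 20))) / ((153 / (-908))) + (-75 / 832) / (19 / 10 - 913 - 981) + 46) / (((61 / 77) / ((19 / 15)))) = 1137480028681 / 15433048800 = 73.70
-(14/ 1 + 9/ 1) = -23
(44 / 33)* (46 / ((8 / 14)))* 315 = 33810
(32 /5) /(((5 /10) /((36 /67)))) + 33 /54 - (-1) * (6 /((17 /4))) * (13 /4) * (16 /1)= 8293109 /102510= 80.90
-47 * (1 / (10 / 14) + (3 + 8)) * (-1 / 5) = 2914 / 25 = 116.56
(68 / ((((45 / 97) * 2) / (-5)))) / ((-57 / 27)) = 3298 / 19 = 173.58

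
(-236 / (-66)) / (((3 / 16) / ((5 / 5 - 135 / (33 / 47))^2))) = 8357828608 / 11979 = 697706.70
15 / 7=2.14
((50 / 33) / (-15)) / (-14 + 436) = -5 / 20889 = -0.00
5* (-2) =-10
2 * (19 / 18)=19 / 9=2.11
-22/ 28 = -11/ 14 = -0.79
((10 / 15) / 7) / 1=2 / 21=0.10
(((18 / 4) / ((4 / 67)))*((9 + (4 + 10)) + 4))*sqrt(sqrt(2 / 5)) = 16281*2^(1 / 4)*5^(3 / 4) / 40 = 1618.48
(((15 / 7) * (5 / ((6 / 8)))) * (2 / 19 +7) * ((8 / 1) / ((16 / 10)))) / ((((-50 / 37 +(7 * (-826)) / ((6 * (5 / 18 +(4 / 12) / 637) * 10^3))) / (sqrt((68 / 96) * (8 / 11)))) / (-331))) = 439651991250000 * sqrt(561) / 415768414831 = 25046.03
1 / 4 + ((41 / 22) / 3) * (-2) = -131 / 132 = -0.99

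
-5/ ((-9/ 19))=10.56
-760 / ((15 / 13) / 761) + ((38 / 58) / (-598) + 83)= -26073471611 / 52026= -501162.33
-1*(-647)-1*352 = 295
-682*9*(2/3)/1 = -4092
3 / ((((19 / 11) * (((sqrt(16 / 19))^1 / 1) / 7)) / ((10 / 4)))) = 1155 * sqrt(19) / 152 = 33.12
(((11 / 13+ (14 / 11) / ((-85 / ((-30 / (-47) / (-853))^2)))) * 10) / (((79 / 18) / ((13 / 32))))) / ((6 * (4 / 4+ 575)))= 16530959806285 / 72943011149454336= 0.00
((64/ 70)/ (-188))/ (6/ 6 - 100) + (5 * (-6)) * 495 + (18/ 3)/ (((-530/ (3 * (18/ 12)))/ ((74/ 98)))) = -1794455030911/ 120838410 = -14850.04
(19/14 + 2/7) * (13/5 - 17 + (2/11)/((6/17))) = -52693/2310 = -22.81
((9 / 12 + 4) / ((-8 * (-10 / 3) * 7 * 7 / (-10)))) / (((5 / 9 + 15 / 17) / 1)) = -8721 / 344960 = -0.03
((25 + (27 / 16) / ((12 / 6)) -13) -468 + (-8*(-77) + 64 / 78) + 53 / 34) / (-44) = -3462941 / 933504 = -3.71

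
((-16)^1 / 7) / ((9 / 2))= -32 / 63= -0.51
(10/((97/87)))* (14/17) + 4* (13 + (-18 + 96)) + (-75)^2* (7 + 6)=121195541/1649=73496.39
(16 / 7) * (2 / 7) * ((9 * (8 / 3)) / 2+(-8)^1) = 2.61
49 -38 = 11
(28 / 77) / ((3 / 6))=8 / 11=0.73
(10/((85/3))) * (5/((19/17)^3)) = 8670/6859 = 1.26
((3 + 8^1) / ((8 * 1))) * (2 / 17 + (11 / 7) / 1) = 2211 / 952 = 2.32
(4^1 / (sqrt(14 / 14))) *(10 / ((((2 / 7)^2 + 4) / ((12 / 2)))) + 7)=434 / 5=86.80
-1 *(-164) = 164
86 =86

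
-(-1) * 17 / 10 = 17 / 10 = 1.70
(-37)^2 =1369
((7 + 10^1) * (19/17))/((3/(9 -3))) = 38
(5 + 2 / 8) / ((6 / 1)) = 7 / 8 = 0.88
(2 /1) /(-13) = -2 /13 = -0.15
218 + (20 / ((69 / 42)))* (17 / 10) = 5490 / 23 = 238.70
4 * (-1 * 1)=-4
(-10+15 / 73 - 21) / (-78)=1124 / 2847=0.39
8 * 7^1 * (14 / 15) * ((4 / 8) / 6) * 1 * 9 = 196 / 5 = 39.20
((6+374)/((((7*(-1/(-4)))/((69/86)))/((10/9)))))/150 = 3496/2709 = 1.29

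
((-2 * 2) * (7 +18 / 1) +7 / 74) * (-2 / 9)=22.20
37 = 37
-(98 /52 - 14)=315 /26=12.12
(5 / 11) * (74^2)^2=13630261.82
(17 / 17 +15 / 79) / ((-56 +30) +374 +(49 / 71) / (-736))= 4912064 / 1436618081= 0.00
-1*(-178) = 178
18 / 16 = 9 / 8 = 1.12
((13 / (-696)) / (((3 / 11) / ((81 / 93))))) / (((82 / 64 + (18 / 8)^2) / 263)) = -451308 / 182497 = -2.47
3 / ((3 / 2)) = 2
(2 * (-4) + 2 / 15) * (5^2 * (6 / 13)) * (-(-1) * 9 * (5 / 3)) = -17700 / 13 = -1361.54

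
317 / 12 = 26.42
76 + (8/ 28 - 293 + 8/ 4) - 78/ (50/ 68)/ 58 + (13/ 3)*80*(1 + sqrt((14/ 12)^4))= 82485661/ 137025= 601.98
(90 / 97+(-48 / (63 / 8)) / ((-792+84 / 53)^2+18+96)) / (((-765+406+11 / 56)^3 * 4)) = -10403386205583616 / 2071756808676373359376215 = -0.00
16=16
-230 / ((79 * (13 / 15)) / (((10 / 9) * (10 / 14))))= -57500 / 21567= -2.67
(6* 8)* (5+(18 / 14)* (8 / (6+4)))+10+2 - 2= 10478 / 35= 299.37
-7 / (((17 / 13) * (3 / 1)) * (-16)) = 91 / 816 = 0.11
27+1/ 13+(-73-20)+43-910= -12128/ 13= -932.92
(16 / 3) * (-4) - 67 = -265 / 3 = -88.33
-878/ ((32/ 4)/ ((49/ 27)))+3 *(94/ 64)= -168281/ 864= -194.77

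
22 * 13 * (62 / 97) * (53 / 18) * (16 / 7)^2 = 120293888 / 42777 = 2812.12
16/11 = 1.45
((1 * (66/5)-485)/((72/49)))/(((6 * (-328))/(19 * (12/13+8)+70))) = 19997243/511680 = 39.08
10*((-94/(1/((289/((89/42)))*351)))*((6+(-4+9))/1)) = -44052928920/89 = -494976729.44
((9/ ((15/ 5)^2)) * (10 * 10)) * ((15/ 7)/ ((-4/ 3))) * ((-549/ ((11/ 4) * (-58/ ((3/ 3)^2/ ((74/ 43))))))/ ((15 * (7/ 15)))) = -26557875/ 578347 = -45.92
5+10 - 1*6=9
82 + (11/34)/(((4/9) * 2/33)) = 25571/272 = 94.01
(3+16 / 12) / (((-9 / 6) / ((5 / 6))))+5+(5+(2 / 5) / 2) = 1052 / 135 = 7.79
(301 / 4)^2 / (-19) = -90601 / 304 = -298.03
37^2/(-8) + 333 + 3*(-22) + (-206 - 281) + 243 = -1185/8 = -148.12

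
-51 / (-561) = 1 / 11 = 0.09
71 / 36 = 1.97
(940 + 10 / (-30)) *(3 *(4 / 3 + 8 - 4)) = 45104 / 3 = 15034.67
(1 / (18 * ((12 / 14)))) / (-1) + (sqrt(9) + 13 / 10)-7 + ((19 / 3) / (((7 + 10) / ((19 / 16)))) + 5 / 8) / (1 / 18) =301993 / 18360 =16.45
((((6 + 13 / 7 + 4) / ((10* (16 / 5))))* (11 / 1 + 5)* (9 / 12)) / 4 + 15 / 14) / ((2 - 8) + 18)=163 / 896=0.18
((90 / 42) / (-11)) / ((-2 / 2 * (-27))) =-5 / 693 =-0.01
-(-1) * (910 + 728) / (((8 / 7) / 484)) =693693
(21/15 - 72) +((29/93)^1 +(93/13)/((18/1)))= -844979/12090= -69.89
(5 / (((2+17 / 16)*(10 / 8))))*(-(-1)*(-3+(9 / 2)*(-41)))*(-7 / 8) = 214.29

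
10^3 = 1000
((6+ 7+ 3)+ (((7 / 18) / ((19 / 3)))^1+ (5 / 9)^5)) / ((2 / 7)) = 253108261 / 4487724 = 56.40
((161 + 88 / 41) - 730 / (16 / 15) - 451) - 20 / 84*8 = -6709831 / 6888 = -974.13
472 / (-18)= -236 / 9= -26.22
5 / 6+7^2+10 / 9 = 917 / 18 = 50.94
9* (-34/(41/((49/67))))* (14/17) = -12348/2747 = -4.50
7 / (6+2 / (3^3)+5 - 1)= 189 / 272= 0.69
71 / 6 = 11.83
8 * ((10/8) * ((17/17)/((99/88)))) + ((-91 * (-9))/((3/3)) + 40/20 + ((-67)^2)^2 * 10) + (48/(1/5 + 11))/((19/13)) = 241209915257/1197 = 201512042.82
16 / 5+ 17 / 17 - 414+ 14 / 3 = -6077 / 15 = -405.13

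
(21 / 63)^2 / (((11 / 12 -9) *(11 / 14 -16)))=56 / 61983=0.00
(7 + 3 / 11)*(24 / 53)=1920 / 583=3.29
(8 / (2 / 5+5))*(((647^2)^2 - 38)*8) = 2076841420361.48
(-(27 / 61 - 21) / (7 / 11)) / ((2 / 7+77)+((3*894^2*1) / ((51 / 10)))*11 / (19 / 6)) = 4455462 / 225251348843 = 0.00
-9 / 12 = -3 / 4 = -0.75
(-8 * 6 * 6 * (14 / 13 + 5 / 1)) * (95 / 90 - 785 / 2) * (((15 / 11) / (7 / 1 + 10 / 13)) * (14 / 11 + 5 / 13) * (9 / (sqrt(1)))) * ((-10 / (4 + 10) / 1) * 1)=-1281131.46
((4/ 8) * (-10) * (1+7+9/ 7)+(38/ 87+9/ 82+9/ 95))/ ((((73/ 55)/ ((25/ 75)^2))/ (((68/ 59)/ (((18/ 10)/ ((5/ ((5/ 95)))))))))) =-2031006747550/ 8710860123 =-233.16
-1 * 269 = -269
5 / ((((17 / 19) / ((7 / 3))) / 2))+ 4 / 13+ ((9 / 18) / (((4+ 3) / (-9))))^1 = 238949 / 9282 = 25.74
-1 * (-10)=10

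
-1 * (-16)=16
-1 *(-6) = 6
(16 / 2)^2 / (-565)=-64 / 565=-0.11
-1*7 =-7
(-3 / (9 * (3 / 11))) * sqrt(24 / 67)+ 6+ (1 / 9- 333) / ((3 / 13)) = -38786 / 27- 22 * sqrt(402) / 603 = -1437.25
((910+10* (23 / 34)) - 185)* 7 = 87080 / 17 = 5122.35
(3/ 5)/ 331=3/ 1655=0.00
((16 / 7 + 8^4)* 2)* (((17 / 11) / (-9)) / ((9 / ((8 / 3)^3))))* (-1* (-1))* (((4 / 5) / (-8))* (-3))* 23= -522100736 / 25515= -20462.50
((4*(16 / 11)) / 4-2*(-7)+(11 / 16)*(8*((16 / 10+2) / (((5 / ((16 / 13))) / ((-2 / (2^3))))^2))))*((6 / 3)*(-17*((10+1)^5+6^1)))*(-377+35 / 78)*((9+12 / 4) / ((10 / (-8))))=-27474398208621664 / 89375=-307405854082.48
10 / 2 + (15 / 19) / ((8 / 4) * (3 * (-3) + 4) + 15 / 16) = 2707 / 551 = 4.91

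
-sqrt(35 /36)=-sqrt(35) /6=-0.99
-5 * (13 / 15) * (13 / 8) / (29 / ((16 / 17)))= -338 / 1479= -0.23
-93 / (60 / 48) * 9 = -3348 / 5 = -669.60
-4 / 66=-2 / 33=-0.06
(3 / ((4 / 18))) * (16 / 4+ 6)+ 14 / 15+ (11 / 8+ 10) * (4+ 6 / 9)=11341 / 60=189.02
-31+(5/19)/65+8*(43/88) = -73595/2717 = -27.09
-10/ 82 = -5/ 41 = -0.12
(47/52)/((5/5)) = 0.90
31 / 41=0.76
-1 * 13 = -13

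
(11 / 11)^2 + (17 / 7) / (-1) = -10 / 7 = -1.43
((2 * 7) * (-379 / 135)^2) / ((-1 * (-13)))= 8.49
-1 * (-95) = 95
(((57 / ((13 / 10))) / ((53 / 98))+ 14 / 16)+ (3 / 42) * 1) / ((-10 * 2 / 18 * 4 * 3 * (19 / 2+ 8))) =-0.35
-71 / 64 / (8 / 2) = -0.28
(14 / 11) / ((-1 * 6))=-7 / 33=-0.21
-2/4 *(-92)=46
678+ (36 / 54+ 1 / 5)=10183 / 15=678.87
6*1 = 6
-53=-53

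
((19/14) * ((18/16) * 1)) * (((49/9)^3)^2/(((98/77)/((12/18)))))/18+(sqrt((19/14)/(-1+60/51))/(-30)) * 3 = 59037327041/51018336 - sqrt(13566)/420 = 1156.90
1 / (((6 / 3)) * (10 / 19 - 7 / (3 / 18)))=-19 / 1576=-0.01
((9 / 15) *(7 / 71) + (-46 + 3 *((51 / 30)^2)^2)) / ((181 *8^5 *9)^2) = -14828027 / 2023020982582640640000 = -0.00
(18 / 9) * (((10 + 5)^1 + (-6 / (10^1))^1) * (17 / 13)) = 2448 / 65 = 37.66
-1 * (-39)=39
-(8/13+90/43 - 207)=204.29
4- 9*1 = -5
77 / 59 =1.31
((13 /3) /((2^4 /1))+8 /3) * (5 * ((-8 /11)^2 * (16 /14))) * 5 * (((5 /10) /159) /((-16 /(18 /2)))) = -3525 /44891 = -0.08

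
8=8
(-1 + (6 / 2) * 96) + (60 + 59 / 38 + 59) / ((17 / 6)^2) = 1658375 / 5491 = 302.02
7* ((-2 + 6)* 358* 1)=10024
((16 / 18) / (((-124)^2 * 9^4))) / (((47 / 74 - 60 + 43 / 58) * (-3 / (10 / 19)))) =5365 / 203461456472919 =0.00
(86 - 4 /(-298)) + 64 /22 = 145744 /1639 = 88.92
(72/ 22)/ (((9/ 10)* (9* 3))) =40/ 297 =0.13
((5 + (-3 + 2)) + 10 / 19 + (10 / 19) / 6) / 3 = 263 / 171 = 1.54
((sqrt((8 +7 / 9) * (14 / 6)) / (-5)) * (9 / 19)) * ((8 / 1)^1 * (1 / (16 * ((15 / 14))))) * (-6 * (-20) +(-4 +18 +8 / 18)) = -1694 * sqrt(1659) / 2565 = -26.90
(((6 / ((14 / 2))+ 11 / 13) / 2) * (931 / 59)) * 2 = 20615 / 767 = 26.88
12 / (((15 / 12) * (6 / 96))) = 768 / 5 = 153.60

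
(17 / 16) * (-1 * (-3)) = 51 / 16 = 3.19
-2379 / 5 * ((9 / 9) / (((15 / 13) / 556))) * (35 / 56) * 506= -362536603 / 5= -72507320.60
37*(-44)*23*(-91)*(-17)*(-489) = 28325749452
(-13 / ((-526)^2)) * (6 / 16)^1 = -39 / 2213408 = -0.00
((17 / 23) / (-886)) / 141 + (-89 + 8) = -81.00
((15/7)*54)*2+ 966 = 1197.43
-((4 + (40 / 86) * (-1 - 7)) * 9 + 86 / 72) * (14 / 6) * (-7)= 60.53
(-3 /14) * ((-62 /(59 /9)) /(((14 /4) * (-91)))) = -1674 /263081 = -0.01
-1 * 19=-19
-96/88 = -12/11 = -1.09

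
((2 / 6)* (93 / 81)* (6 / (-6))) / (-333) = 31 / 26973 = 0.00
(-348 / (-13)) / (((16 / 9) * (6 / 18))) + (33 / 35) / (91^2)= 52371087 / 1159340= 45.17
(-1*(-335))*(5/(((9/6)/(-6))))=-6700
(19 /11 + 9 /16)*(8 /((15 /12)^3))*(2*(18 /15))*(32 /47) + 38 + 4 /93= 1603758202 /30050625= 53.37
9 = 9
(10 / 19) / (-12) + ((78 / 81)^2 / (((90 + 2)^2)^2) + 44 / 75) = 3366339554227 / 6201724305600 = 0.54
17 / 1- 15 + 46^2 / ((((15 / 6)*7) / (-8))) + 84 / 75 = -168734 / 175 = -964.19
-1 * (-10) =10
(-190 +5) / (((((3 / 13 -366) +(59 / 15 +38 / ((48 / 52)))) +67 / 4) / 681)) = 32756100 / 79019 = 414.53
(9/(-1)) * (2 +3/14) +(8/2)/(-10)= -1423/70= -20.33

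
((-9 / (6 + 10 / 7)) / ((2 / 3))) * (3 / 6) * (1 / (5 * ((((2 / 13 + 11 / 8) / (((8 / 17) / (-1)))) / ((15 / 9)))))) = 84 / 901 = 0.09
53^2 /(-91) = -2809 /91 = -30.87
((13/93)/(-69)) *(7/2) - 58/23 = -32455/12834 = -2.53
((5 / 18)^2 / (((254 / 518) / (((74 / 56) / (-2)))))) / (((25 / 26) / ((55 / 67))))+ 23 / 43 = 211546367 / 474189552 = 0.45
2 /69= 0.03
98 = 98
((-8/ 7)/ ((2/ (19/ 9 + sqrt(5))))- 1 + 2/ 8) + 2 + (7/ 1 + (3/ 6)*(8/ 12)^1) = 1859/ 252- 4*sqrt(5)/ 7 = 6.10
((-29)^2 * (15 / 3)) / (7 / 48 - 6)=-201840 / 281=-718.29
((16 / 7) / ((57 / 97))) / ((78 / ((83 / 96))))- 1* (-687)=128292935 / 186732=687.04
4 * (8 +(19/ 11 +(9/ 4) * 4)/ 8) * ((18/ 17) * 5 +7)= 7809/ 17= 459.35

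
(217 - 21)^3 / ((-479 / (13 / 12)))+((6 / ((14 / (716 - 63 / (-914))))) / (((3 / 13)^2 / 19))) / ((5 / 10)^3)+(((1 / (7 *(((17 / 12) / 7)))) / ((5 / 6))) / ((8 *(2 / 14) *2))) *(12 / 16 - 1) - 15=2684798153491451 / 3125934840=858878.48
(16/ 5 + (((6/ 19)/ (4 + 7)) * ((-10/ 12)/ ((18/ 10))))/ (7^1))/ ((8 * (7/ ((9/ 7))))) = 210547/ 2867480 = 0.07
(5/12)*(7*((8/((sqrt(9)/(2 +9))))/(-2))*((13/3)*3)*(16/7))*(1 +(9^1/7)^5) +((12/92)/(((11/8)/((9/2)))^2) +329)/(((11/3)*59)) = -5735.45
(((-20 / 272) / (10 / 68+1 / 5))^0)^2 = 1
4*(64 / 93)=256 / 93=2.75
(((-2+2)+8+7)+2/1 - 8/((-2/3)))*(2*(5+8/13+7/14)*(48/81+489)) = 173654.73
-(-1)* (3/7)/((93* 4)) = 0.00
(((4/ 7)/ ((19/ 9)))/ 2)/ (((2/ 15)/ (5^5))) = 421875/ 133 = 3171.99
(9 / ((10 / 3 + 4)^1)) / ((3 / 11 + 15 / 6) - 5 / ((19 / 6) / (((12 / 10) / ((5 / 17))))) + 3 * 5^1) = 2565 / 23681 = 0.11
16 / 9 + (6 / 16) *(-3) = 47 / 72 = 0.65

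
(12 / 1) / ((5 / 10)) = 24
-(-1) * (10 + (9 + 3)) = 22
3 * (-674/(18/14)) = -4718/3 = -1572.67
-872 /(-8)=109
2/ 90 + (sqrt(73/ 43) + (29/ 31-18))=-15.74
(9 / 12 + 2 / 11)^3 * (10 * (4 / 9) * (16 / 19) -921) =-10810327771 / 14566464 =-742.14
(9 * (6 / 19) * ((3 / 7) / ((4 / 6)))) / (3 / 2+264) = 54 / 7847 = 0.01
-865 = -865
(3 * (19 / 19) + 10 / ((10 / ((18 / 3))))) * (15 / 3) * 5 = 225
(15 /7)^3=3375 /343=9.84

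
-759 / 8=-94.88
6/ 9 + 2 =8/ 3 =2.67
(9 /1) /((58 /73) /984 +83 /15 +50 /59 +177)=95356980 /1942968379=0.05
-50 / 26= -25 / 13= -1.92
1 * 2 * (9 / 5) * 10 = 36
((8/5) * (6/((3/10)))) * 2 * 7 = 448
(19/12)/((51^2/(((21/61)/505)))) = 0.00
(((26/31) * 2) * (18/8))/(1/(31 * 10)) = 1170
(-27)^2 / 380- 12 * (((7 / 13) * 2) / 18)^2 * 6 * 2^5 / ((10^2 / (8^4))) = -970680211 / 2889900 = -335.89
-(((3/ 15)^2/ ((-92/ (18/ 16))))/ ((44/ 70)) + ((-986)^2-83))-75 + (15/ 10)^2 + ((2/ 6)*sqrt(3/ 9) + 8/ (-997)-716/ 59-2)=-4629917349442711/ 4762310080 + sqrt(3)/ 9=-972199.70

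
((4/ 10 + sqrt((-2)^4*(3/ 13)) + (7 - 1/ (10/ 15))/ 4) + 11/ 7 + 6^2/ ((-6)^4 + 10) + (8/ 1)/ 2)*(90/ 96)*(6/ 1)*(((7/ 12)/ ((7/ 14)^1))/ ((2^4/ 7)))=735*sqrt(39)/ 832 + 28313481/ 1337344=26.69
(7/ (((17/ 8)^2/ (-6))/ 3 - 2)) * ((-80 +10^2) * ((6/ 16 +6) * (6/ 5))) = -1233792/ 2593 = -475.82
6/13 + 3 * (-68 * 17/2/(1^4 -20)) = 22656/247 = 91.72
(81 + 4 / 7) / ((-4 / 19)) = -10849 / 28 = -387.46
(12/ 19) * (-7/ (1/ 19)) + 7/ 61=-5117/ 61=-83.89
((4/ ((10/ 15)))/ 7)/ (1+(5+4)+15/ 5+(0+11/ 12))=72/ 1169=0.06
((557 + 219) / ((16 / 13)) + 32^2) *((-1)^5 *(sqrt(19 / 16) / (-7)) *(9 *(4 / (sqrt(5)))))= 29781 *sqrt(95) / 70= 4146.70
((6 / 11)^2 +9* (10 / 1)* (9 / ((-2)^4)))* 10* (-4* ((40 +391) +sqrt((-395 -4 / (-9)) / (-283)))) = -106226415 / 121 -82155* sqrt(1004933) / 34243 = -880309.34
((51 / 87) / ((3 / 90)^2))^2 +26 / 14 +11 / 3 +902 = 4931917778 / 17661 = 279254.73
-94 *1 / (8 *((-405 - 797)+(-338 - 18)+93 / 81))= 1269 / 168140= 0.01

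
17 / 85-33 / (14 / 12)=-983 / 35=-28.09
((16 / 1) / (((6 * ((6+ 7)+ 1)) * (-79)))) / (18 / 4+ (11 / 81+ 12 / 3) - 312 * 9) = 216 / 250783841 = 0.00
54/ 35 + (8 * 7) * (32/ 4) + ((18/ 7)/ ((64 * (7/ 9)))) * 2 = 1762613/ 3920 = 449.65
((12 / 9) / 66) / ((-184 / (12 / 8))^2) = 1 / 744832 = 0.00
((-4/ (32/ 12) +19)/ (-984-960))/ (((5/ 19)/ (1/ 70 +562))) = -747479/ 38880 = -19.23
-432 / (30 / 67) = -4824 / 5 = -964.80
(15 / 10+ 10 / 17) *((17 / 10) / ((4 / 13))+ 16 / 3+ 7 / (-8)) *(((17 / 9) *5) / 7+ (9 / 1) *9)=55160113 / 32130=1716.78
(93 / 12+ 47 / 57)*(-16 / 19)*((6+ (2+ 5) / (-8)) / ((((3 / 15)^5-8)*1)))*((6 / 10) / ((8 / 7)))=350678125 / 144394224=2.43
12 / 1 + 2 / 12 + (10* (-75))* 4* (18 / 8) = -40427 / 6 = -6737.83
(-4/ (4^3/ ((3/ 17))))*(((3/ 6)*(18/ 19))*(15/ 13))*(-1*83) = 33615/ 67184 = 0.50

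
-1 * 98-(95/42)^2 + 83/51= -3043445/29988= -101.49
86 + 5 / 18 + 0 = 1553 / 18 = 86.28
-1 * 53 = -53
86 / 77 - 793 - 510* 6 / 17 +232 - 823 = -120342 / 77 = -1562.88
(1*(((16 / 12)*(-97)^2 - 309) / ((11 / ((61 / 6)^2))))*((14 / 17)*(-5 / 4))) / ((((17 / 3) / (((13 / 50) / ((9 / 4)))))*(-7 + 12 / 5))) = 12430071199 / 23689908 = 524.70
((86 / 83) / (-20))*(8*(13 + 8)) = -3612 / 415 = -8.70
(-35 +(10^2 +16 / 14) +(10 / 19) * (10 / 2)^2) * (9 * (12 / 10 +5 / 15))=727743 / 665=1094.35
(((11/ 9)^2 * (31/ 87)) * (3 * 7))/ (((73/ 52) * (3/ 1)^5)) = 1365364/ 41668911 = 0.03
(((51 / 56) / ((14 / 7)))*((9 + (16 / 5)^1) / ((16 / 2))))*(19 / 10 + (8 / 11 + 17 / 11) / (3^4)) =17814623 / 13305600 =1.34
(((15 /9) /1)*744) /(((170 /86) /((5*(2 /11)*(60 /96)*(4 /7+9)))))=4465550 /1309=3411.42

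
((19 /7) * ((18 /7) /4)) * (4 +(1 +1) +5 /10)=2223 /196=11.34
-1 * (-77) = 77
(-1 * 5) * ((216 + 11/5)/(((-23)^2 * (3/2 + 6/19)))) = -41458/36501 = -1.14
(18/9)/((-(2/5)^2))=-25/2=-12.50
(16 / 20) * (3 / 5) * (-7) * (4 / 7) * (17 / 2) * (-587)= 239496 / 25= 9579.84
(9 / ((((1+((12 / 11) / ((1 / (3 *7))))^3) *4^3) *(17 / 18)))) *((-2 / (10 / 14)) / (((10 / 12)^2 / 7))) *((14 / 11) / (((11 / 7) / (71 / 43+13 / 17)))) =-17000945577 / 24860740094125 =-0.00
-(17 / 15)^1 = -17 / 15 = -1.13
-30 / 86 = -15 / 43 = -0.35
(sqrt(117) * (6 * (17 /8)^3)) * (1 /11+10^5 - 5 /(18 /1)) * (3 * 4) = 291831654657 * sqrt(13) /1408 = 747311075.76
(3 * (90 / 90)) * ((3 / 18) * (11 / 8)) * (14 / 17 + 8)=825 / 136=6.07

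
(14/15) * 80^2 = 17920/3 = 5973.33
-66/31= -2.13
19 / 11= 1.73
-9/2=-4.50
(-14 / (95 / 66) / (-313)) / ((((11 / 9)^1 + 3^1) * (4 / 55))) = 22869 / 225986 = 0.10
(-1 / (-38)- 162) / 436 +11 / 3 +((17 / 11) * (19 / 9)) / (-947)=5113031069 / 1553299704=3.29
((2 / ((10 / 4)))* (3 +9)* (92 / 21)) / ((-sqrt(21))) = -1472* sqrt(21) / 735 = -9.18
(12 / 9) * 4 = 16 / 3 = 5.33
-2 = -2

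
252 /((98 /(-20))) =-360 /7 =-51.43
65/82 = 0.79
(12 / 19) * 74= 888 / 19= 46.74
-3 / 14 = -0.21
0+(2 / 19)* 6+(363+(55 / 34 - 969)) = -390023 / 646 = -603.75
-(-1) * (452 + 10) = 462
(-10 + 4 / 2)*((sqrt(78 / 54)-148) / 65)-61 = -2781 / 65-8*sqrt(13) / 195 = -42.93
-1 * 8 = -8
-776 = -776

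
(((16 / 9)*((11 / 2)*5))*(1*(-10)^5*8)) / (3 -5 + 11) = -352000000 / 81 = -4345679.01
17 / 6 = 2.83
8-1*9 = -1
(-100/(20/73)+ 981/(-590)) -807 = -692461/590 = -1173.66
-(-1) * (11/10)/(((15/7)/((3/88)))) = 7/400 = 0.02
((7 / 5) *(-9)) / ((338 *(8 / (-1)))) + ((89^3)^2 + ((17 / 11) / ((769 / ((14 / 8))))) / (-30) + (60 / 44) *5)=15501164533312610179 / 31190640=496981290967.82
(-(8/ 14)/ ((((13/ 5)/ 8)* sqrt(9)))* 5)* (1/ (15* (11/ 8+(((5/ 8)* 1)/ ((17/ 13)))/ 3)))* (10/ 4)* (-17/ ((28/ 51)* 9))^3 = 10258466825/ 791343189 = 12.96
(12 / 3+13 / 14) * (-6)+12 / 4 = -26.57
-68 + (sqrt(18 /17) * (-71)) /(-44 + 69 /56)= -68 + 11928 * sqrt(34) /40715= -66.29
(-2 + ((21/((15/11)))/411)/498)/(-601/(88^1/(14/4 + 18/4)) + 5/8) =90054932/2432086335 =0.04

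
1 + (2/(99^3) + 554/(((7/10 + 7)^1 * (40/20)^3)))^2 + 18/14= 83.17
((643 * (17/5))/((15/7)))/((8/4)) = 76517/150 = 510.11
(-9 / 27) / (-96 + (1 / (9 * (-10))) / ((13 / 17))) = 390 / 112337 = 0.00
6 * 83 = 498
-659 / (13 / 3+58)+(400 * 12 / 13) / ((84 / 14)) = 123899 / 2431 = 50.97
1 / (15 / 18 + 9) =6 / 59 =0.10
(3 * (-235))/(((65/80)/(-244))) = 2752320/13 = 211716.92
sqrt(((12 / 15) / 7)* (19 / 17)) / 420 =sqrt(11305) / 124950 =0.00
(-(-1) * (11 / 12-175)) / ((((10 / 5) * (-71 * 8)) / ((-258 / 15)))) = -89827 / 34080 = -2.64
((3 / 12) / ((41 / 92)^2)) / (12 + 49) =2116 / 102541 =0.02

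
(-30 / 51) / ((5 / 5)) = -10 / 17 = -0.59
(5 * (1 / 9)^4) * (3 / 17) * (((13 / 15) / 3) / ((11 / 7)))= 91 / 3680721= 0.00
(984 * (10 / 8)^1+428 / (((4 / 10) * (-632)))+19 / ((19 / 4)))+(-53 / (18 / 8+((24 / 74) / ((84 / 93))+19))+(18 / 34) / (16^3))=151455680080997 / 123149275136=1229.85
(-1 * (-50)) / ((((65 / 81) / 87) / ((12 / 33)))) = 281880 / 143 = 1971.19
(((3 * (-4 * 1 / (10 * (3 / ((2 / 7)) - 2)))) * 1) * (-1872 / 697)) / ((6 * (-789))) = -1248 / 15581435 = -0.00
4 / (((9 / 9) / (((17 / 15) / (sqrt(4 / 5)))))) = 5.07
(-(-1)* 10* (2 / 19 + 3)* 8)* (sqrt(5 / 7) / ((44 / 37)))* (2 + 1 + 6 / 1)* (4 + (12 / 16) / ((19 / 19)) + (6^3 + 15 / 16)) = 348439545* sqrt(35) / 5852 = 352254.98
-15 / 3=-5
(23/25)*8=184/25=7.36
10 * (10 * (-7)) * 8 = -5600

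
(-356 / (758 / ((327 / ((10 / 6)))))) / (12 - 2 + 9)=-174618 / 36005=-4.85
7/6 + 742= 4459/6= 743.17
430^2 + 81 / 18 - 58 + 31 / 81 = 29945195 / 162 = 184846.88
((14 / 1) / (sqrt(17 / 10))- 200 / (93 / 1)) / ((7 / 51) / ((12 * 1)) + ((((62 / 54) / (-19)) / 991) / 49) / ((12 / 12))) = -112928810400 / 600560923 + 1395002952 * sqrt(170) / 19372933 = 750.83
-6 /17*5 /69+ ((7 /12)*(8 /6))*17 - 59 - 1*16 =-217486 /3519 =-61.80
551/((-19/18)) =-522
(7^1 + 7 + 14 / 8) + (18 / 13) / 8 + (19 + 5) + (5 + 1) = 597 / 13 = 45.92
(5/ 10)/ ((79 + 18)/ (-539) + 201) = 539/ 216484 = 0.00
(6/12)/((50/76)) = 19/25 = 0.76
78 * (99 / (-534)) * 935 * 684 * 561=-461752356780 / 89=-5188228727.87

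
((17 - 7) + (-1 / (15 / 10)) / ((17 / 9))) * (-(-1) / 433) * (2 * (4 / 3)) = 1312 / 22083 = 0.06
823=823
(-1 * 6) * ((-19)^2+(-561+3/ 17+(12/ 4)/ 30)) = 1198.34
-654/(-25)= 654/25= 26.16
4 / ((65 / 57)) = 228 / 65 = 3.51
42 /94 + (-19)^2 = 16988 /47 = 361.45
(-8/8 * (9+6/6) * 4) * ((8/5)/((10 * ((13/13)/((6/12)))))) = -16/5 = -3.20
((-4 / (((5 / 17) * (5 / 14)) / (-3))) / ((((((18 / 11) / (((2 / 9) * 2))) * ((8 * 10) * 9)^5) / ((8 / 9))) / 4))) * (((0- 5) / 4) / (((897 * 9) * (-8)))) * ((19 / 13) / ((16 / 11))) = 273581 / 24672721973133312000000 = 0.00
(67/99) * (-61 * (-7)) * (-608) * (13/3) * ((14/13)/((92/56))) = -3409277312/6831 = -499089.05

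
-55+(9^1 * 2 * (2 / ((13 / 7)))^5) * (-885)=-8587957435 / 371293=-23129.87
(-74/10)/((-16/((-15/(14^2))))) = -111/3136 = -0.04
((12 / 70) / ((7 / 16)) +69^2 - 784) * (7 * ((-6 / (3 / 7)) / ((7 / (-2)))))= 3897844 / 35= 111366.97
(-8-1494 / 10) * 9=-7083 / 5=-1416.60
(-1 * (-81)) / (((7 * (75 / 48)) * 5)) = 1.48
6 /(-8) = -3 /4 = -0.75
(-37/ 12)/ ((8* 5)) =-37/ 480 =-0.08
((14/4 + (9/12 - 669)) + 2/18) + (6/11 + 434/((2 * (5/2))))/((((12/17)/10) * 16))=-465143/792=-587.30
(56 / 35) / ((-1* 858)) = -0.00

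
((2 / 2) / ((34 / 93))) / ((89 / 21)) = 0.65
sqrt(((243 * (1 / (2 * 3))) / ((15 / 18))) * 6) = 27 * sqrt(10) / 5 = 17.08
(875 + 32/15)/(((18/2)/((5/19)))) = 13157/513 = 25.65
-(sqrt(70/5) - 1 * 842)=842 - sqrt(14)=838.26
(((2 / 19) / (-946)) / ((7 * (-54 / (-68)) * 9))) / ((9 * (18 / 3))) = -17 / 412745949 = -0.00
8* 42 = 336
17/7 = 2.43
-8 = -8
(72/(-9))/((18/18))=-8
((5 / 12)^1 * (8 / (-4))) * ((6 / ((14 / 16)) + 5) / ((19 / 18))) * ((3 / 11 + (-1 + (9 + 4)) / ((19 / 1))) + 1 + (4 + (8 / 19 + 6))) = -458160 / 3971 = -115.38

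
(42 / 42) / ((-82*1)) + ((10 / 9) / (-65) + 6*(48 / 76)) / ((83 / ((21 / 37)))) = 0.01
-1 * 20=-20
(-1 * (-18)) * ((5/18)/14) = 5/14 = 0.36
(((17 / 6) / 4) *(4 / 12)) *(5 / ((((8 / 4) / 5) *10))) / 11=85 / 3168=0.03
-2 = -2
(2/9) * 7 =14/9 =1.56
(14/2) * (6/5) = 42/5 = 8.40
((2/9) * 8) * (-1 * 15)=-80/3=-26.67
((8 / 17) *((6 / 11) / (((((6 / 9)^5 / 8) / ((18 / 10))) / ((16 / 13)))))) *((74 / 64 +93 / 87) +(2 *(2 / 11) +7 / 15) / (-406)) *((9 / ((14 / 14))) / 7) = 93804572178 / 949974025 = 98.74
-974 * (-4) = 3896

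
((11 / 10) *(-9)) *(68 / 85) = -198 / 25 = -7.92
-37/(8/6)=-111/4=-27.75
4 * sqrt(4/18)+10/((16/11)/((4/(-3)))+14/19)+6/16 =-8249/296+4 * sqrt(2)/3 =-25.98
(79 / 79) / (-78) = -1 / 78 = -0.01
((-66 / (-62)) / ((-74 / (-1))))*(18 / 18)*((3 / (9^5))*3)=11 / 5016978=0.00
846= 846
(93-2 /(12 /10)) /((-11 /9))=-822 /11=-74.73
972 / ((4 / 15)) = 3645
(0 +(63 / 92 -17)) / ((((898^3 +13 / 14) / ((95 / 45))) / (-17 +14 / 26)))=21360731 / 27281656972791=0.00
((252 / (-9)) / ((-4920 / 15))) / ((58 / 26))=91 / 2378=0.04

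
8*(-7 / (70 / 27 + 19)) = -1512 / 583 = -2.59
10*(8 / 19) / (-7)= -80 / 133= -0.60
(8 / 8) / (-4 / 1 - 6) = -1 / 10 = -0.10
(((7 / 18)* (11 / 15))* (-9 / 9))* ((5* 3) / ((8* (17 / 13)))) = -1001 / 2448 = -0.41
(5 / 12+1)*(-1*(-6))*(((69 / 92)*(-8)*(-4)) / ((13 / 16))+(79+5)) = 12546 / 13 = 965.08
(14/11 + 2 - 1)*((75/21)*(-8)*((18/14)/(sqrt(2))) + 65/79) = 1625/869 - 22500*sqrt(2)/539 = -57.16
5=5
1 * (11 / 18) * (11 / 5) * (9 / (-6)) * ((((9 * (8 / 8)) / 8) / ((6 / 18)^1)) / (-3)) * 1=363 / 160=2.27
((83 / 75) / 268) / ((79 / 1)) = 83 / 1587900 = 0.00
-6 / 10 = -3 / 5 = -0.60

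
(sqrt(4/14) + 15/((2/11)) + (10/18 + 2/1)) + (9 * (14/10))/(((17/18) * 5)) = sqrt(14)/7 + 671087/7650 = 88.26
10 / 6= 5 / 3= 1.67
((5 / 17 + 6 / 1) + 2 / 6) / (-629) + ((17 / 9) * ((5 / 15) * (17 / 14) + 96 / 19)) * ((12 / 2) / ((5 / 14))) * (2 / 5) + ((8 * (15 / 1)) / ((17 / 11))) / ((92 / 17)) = 17581289452 / 210277845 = 83.61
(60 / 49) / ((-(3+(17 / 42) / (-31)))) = -11160 / 27223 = -0.41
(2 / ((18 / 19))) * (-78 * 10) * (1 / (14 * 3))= -2470 / 63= -39.21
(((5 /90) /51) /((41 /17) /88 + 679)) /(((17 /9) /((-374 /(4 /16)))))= -3872 /3047475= -0.00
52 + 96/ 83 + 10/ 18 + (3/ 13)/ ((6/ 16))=527575/ 9711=54.33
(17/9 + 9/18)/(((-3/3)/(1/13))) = -43/234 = -0.18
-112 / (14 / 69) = -552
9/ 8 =1.12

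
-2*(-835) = 1670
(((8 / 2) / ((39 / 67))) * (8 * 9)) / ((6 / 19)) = 1566.77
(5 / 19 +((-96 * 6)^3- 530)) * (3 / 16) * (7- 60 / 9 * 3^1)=141607697751 / 304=465814795.23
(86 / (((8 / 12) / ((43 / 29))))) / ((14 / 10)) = 27735 / 203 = 136.63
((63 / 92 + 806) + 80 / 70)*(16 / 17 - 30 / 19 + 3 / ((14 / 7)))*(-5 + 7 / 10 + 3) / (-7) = 3767065081 / 29121680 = 129.36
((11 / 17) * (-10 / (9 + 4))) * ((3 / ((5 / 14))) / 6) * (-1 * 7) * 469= 505582 / 221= 2287.70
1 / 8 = 0.12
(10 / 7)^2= 2.04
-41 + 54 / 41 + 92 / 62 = -48551 / 1271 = -38.20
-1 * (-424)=424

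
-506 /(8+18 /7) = -1771 /37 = -47.86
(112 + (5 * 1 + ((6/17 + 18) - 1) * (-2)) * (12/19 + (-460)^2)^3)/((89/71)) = -2330029441133242282474384/10377667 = -224523434904323127.97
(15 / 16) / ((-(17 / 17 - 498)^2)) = -15 / 3952144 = -0.00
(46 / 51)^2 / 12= 529 / 7803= 0.07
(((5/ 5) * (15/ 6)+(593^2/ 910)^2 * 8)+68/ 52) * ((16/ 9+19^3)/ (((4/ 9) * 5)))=4363128172456159/ 1183000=3688189494.89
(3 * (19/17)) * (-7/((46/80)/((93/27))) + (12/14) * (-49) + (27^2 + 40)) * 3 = 2694371/391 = 6890.97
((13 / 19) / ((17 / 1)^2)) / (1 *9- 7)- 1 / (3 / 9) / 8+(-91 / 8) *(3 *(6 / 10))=-2289617 / 109820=-20.85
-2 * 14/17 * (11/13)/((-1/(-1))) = -308/221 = -1.39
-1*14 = -14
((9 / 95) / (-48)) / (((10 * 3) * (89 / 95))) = -1 / 14240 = -0.00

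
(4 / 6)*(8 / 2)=2.67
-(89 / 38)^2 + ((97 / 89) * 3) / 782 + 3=-124683509 / 50249756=-2.48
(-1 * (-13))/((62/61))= 793/62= 12.79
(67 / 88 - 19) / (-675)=107 / 3960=0.03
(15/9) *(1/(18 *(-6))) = -5/324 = -0.02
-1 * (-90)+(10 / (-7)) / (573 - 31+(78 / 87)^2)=143792665 / 1597743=90.00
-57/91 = -0.63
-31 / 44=-0.70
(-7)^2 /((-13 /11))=-539 /13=-41.46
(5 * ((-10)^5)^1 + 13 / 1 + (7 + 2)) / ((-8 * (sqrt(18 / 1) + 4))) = -249989 / 2 + 749967 * sqrt(2) / 8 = 7582.19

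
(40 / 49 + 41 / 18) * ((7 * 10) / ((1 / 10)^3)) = 13645000 / 63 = 216587.30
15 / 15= 1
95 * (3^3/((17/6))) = 15390/17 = 905.29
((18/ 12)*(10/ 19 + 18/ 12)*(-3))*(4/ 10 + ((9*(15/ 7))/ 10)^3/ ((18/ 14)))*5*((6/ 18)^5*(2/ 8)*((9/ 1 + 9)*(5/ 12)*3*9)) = -1933635/ 34048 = -56.79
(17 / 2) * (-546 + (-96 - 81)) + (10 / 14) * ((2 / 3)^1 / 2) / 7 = -1806767 / 294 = -6145.47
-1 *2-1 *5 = -7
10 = 10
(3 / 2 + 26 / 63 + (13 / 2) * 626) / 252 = 512935 / 31752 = 16.15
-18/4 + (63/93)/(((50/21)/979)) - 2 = 210832/775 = 272.04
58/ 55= 1.05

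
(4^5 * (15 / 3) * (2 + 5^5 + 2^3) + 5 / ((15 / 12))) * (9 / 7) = 144460836 / 7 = 20637262.29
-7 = -7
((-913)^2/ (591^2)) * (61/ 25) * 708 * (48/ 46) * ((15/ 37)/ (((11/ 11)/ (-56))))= -16128079731456/ 165132295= -97667.63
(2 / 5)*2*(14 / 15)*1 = 0.75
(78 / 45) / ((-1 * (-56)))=13 / 420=0.03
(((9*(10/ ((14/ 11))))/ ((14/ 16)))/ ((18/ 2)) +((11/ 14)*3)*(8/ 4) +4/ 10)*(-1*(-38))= 535.57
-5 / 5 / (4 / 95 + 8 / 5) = -95 / 156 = -0.61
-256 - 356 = -612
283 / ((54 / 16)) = 2264 / 27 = 83.85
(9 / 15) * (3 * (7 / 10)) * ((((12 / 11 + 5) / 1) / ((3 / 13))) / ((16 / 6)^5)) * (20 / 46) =4444713 / 41451520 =0.11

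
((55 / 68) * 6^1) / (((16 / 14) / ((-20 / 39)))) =-2.18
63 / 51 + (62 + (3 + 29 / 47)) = 66.85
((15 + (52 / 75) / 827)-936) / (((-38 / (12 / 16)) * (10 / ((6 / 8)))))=171374919 / 125704000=1.36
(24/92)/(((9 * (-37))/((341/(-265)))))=682/676545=0.00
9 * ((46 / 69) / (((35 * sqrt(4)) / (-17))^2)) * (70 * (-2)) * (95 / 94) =-16473 / 329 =-50.07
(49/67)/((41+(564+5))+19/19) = 49/40937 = 0.00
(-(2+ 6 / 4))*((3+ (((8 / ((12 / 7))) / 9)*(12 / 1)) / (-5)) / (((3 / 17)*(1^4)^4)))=-9401 / 270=-34.82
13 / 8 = 1.62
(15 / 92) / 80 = 3 / 1472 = 0.00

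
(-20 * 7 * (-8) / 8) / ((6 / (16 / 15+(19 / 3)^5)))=173345074 / 729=237784.74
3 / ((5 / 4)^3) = 192 / 125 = 1.54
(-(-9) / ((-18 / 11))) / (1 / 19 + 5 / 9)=-1881 / 208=-9.04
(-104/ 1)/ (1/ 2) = -208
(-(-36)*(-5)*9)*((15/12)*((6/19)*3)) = -36450/19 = -1918.42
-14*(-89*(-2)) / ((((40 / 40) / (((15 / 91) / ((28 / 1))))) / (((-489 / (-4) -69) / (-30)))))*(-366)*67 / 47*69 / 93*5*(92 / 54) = -68309116685 / 795522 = -85867.04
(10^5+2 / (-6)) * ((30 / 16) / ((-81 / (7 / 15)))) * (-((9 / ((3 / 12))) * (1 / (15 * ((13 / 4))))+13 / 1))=1875293749 / 126360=14840.88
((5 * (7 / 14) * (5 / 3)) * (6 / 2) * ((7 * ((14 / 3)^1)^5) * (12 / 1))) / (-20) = -9411920 / 81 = -116196.54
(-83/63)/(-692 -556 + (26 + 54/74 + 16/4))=3071/2837457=0.00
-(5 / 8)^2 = -25 / 64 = -0.39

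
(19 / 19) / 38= 1 / 38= 0.03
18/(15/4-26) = -0.81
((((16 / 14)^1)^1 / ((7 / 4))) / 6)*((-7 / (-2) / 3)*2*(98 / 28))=8 / 9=0.89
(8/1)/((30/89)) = 356/15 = 23.73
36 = 36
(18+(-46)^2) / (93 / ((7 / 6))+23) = 20.78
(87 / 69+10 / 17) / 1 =1.85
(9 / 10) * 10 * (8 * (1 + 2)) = 216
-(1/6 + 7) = -43/6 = -7.17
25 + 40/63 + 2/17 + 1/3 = 27938/1071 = 26.09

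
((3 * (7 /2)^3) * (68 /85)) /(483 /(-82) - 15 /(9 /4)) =-126567 /15445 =-8.19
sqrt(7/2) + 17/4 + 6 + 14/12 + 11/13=sqrt(14)/2 + 1913/156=14.13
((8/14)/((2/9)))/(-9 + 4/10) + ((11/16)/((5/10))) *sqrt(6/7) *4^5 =-90/301 + 1408 *sqrt(42)/7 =1303.26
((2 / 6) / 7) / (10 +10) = 1 / 420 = 0.00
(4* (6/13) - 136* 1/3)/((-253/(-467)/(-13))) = 792032/759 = 1043.52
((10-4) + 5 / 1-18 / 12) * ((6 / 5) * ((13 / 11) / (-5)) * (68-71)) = 2223 / 275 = 8.08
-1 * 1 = -1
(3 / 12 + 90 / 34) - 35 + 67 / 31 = -63117 / 2108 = -29.94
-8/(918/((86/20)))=-86/2295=-0.04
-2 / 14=-1 / 7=-0.14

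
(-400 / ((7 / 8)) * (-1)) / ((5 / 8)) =5120 / 7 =731.43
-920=-920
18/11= 1.64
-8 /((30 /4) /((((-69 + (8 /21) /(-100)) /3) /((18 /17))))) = 4926872 /212625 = 23.17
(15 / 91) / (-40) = -3 / 728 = -0.00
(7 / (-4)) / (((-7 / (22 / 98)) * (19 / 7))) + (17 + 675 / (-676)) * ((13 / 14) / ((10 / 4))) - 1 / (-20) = 207967 / 34580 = 6.01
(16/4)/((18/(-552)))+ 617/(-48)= -6505/48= -135.52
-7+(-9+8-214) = -222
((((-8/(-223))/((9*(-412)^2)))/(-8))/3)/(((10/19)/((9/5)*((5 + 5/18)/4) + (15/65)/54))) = -42313/9566187920640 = -0.00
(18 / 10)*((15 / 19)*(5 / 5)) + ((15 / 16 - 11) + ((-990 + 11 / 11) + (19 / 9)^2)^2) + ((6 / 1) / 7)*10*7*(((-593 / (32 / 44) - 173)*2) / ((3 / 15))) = 750530333869 / 1994544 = 376291.69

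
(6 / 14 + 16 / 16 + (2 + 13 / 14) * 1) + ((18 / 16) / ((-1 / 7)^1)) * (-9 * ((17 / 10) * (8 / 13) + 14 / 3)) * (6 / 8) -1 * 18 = 2111413 / 7280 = 290.03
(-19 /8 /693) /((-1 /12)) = 19 /462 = 0.04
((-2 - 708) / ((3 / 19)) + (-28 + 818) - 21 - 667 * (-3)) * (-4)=20720 / 3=6906.67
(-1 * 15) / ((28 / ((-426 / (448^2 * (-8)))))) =-3195 / 22478848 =-0.00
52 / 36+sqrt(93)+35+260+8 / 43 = 306.27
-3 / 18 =-1 / 6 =-0.17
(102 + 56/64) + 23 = 1007/8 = 125.88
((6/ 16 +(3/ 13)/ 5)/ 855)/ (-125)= -73/ 18525000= -0.00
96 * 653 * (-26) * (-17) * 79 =2188939584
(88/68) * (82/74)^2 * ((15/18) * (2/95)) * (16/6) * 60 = 5917120/1326561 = 4.46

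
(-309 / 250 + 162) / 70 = 40191 / 17500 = 2.30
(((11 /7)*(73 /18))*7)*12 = 1606 /3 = 535.33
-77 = -77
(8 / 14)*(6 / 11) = 0.31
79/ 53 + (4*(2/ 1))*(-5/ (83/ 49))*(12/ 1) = -281.88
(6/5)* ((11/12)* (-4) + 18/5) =-2/25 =-0.08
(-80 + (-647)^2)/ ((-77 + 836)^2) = 418529/ 576081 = 0.73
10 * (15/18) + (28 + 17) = 160/3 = 53.33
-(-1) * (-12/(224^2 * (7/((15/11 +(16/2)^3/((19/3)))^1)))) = -0.00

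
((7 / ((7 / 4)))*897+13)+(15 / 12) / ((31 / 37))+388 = 494821 / 124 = 3990.49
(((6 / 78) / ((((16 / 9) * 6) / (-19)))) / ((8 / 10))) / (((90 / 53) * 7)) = -1007 / 69888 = -0.01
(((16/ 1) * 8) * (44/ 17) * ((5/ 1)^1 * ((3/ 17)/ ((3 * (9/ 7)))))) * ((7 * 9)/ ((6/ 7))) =4829440/ 867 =5570.29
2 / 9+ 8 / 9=10 / 9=1.11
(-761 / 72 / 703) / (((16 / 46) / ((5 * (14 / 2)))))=-612605 / 404928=-1.51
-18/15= -6/5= -1.20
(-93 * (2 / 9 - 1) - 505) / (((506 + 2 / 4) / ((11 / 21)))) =-28556 / 63819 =-0.45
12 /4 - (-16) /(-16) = 2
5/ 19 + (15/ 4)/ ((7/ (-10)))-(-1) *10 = 1305/ 266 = 4.91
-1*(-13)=13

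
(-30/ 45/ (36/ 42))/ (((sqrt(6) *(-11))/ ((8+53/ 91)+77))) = 118 *sqrt(6)/ 117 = 2.47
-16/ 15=-1.07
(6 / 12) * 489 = 489 / 2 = 244.50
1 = 1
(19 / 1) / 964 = 19 / 964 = 0.02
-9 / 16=-0.56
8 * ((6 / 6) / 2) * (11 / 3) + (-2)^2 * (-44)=-484 / 3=-161.33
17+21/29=514/29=17.72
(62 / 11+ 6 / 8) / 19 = 281 / 836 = 0.34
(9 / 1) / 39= 3 / 13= 0.23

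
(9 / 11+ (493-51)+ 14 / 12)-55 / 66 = 14624 / 33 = 443.15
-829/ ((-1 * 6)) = 829/ 6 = 138.17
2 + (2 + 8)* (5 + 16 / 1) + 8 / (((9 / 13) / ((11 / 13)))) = 1996 / 9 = 221.78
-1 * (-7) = 7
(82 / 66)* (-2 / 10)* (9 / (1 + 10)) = -123 / 605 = -0.20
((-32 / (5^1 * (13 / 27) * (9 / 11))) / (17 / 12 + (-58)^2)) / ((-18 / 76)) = 53504 / 2625025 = 0.02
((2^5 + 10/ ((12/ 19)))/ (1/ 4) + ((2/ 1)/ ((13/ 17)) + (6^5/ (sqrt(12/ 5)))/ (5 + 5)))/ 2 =3782/ 39 + 324 * sqrt(15)/ 5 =347.94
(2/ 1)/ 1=2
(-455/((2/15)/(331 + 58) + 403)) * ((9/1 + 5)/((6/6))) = -37168950/2351507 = -15.81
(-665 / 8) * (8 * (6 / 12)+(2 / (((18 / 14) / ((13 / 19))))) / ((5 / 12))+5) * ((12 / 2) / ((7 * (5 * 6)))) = -3293 / 120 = -27.44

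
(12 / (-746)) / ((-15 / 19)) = 38 / 1865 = 0.02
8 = 8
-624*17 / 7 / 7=-10608 / 49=-216.49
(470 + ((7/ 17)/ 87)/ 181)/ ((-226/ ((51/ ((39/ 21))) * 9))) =-513.99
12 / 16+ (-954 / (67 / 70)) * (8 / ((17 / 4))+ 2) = -17626503 / 4556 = -3868.85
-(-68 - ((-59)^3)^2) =42180533709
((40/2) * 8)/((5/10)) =320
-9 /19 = -0.47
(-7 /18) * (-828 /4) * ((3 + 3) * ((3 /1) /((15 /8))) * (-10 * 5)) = -38640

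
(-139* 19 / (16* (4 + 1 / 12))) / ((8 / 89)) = -705147 / 1568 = -449.71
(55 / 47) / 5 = 11 / 47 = 0.23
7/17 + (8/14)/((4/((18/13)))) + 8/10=10903/7735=1.41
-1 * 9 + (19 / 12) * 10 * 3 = 38.50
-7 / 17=-0.41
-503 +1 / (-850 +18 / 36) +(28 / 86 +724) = 16169297 / 73057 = 221.32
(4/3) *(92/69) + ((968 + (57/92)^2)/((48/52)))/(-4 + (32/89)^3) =-74613456930341/283080985344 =-263.58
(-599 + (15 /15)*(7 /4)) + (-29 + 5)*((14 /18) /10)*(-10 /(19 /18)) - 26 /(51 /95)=-2434117 /3876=-628.00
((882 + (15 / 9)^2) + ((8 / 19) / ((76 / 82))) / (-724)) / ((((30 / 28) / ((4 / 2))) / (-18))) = -29137360784 / 980115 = -29728.51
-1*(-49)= 49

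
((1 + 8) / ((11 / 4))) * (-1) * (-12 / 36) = 12 / 11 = 1.09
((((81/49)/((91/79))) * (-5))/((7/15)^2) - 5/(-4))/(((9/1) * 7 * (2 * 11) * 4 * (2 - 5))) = 27703045/14535769248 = 0.00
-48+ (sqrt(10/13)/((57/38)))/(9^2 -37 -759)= -48 -2 * sqrt(130)/27885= -48.00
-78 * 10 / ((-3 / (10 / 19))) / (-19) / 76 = -650 / 6859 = -0.09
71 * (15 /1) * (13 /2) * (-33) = -456885 /2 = -228442.50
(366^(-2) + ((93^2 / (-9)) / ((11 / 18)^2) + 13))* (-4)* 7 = 290488541525 / 4052169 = 71687.17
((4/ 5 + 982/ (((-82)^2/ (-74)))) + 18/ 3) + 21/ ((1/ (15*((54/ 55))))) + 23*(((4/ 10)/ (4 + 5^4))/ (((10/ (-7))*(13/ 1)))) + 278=2204753723914/ 3780022675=583.26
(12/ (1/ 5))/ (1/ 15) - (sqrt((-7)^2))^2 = 851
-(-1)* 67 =67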